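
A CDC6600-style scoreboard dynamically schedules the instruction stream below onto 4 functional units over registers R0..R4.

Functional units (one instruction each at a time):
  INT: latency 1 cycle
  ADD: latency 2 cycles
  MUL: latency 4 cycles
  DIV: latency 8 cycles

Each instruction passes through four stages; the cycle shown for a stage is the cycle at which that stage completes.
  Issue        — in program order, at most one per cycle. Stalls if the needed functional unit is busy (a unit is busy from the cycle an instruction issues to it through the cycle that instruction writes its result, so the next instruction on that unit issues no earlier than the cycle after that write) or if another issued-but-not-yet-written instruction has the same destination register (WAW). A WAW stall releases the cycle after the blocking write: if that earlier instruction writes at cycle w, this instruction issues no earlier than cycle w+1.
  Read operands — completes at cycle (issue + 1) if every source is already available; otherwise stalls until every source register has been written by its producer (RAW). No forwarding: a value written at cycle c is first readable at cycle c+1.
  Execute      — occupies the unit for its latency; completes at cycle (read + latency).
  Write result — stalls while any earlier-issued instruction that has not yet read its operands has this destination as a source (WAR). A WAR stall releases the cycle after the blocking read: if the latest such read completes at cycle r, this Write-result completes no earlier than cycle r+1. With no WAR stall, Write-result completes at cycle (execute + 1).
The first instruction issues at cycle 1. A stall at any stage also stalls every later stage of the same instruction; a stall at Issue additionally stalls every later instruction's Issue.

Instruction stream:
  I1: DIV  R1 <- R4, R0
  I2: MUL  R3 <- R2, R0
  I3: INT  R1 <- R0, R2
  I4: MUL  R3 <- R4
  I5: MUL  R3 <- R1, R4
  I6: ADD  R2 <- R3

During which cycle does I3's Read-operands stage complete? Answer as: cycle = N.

1) issue 1, read 2, done 10, write 11
2) issue 2, read 3, done 7, write 8
3) issue 12, read 13, done 14, write 15  <WAW R1: wait I1 write@11>
4) issue 13, read 14, done 18, write 19
5) issue 20, read 21, done 25, write 26  <struct: MUL busy until I4 writes@19>
6) issue 21, read 27, done 29, write 30  <RAW R3: wait I5 write@26>

cycle = 13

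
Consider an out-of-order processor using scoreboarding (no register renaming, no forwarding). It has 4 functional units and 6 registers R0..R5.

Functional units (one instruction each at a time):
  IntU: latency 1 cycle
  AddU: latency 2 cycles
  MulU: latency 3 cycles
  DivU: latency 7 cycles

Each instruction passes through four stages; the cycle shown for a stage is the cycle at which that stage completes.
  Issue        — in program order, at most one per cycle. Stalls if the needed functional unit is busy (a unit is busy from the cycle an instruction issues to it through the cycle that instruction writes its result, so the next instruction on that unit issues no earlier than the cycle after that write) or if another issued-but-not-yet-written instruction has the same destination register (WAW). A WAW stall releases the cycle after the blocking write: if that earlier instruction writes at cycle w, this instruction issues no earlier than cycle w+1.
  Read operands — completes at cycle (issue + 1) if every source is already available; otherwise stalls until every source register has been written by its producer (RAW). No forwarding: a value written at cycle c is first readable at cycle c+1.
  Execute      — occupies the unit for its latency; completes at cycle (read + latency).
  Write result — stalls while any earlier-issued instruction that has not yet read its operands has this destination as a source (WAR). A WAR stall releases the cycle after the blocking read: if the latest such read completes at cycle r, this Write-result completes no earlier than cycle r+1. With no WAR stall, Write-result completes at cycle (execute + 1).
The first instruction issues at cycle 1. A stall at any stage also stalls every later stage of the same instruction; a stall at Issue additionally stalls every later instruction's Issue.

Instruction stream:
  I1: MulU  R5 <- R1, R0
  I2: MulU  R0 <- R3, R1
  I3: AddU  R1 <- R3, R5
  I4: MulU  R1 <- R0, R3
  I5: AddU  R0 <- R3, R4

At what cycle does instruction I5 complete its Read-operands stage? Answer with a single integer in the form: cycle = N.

cycle = 15

  I1 | 1 | 2 | 5 | 6
  I2 | 7 | 8 | 11 | 12   struct: MulU busy until I1 writes@6
  I3 | 8 | 9 | 11 | 12
  I4 | 13 | 14 | 17 | 18   WAW R1: wait I3 write@12
  I5 | 14 | 15 | 17 | 18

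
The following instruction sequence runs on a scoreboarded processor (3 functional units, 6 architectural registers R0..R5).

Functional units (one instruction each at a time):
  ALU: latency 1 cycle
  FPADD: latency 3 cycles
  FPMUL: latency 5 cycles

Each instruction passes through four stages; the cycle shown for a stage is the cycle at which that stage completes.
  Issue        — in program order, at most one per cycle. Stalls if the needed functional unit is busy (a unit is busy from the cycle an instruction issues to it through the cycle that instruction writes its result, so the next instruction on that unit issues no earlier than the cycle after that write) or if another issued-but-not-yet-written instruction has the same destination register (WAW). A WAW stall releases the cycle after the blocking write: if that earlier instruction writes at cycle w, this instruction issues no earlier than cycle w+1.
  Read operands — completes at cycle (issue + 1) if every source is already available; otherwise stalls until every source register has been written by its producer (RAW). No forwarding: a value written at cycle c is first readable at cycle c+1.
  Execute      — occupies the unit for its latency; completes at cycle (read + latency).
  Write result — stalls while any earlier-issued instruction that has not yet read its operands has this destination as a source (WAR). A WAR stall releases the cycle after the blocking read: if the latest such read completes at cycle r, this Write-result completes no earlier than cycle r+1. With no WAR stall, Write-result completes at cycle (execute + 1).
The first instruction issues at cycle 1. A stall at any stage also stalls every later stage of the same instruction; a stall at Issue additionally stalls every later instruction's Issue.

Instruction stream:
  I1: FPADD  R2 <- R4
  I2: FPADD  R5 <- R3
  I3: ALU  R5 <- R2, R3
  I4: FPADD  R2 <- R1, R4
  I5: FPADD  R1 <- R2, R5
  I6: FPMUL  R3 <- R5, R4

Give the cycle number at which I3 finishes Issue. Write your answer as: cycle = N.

c1: I1 dispatched to FPADD
c2: I1 operands ready
c5: I1 complete
c6: R2←I1
c7: I2 dispatched to FPADD
c8: I2 operands ready
c11: I2 complete
c12: R5←I2
c13: I3 dispatched to ALU
c14: I3 operands ready; I4 dispatched to FPADD
c15: I3 complete; I4 operands ready
c16: R5←I3
c18: I4 complete
c19: R2←I4
c20: I5 dispatched to FPADD
c21: I5 operands ready; I6 dispatched to FPMUL
c22: I6 operands ready
c24: I5 complete
c25: R1←I5
c27: I6 complete
c28: R3←I6

cycle = 13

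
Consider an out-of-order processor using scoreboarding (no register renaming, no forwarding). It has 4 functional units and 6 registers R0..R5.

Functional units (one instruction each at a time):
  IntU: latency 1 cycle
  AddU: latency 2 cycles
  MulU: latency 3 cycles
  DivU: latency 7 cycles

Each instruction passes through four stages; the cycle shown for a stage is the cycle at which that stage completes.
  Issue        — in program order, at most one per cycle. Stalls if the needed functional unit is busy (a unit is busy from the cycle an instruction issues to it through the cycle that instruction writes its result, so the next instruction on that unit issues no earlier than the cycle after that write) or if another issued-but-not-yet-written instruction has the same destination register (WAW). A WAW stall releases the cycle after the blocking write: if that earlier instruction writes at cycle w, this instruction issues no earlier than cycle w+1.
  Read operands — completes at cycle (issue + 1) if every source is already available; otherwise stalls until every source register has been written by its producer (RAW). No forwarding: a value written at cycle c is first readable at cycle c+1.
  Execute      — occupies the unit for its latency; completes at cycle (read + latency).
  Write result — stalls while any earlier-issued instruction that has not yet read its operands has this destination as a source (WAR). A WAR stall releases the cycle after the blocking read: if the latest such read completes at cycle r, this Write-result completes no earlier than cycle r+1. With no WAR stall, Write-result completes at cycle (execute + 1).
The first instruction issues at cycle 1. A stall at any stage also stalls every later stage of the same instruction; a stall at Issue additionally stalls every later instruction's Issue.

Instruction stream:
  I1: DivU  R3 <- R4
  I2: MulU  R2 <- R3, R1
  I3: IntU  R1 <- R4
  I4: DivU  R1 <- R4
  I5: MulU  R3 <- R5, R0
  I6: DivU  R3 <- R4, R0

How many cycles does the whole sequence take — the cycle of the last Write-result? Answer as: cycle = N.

1) issue 1, read 2, done 9, write 10
2) issue 2, read 11, done 14, write 15  <RAW R3: wait I1 write@10>
3) issue 3, read 4, done 5, write 12  <WAR R1: wait I2 read@11>
4) issue 13, read 14, done 21, write 22  <WAW R1: wait I3 write@12>
5) issue 16, read 17, done 20, write 21  <struct: MulU busy until I2 writes@15>
6) issue 23, read 24, done 31, write 32  <struct: DivU busy until I4 writes@22>

cycle = 32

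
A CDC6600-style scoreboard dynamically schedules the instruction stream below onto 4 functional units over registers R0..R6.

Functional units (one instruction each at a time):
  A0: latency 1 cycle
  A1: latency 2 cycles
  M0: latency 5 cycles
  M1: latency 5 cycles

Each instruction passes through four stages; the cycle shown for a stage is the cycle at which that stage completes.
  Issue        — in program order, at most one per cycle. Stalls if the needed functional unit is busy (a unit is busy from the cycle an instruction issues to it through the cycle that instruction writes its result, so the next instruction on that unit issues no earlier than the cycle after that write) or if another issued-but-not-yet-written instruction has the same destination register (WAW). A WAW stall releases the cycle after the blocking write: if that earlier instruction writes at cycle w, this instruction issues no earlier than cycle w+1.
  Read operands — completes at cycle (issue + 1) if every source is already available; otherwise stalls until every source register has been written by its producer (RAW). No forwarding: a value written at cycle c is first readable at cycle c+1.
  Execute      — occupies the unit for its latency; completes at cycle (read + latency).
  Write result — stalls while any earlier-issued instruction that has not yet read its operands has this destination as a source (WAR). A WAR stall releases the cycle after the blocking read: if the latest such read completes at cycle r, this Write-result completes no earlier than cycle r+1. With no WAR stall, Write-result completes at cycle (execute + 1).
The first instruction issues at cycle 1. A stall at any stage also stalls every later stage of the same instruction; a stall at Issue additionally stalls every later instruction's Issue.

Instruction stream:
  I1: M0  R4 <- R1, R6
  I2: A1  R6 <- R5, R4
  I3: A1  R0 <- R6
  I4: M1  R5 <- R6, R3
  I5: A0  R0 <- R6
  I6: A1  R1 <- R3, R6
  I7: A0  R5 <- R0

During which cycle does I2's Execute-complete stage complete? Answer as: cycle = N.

cycle = 11

[I1] 1/2/7/8
[I2] 2/9/11/12  (RAW R4: wait I1 write@8)
[I3] 13/14/16/17  (struct: A1 busy until I2 writes@12)
[I4] 14/15/20/21
[I5] 18/19/20/21  (WAW R0: wait I3 write@17)
[I6] 19/20/22/23
[I7] 22/23/24/25  (struct: A0 busy until I5 writes@21)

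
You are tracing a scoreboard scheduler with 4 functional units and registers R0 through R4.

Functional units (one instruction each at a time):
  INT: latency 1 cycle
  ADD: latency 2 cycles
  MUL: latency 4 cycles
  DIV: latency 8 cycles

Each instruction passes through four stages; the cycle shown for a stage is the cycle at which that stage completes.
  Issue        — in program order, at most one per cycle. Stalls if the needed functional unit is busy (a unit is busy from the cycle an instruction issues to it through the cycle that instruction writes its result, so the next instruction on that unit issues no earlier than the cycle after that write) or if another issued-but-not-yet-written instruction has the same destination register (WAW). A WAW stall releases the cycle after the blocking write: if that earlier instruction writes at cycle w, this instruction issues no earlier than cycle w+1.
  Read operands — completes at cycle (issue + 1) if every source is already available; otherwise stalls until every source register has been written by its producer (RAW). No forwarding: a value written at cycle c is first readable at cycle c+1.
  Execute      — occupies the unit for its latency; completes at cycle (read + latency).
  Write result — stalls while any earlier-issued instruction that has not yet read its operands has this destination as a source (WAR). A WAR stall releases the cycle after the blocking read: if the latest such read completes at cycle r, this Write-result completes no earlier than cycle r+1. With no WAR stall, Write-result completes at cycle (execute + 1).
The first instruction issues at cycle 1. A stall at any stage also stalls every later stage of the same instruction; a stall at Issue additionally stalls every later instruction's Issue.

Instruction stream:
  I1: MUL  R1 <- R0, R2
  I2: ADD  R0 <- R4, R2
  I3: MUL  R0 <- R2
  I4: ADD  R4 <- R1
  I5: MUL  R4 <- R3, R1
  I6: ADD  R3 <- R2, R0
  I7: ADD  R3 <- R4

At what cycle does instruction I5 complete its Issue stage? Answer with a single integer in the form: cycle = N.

t=1  issue I1 (MUL)
t=2  I1 read-ops · issue I2 (ADD)
t=3  I2 read-ops
t=5  I2 finished on ADD
t=6  I1 finished on MUL · I2→R0
t=7  I1→R1
t=8  issue I3 (MUL)
t=9  I3 read-ops · issue I4 (ADD)
t=10  I4 read-ops
t=12  I4 finished on ADD
t=13  I3 finished on MUL · I4→R4
t=14  I3→R0
t=15  issue I5 (MUL)
t=16  I5 read-ops · issue I6 (ADD)
t=17  I6 read-ops
t=19  I6 finished on ADD
t=20  I5 finished on MUL · I6→R3
t=21  I5→R4 · issue I7 (ADD)
t=22  I7 read-ops
t=24  I7 finished on ADD
t=25  I7→R3

cycle = 15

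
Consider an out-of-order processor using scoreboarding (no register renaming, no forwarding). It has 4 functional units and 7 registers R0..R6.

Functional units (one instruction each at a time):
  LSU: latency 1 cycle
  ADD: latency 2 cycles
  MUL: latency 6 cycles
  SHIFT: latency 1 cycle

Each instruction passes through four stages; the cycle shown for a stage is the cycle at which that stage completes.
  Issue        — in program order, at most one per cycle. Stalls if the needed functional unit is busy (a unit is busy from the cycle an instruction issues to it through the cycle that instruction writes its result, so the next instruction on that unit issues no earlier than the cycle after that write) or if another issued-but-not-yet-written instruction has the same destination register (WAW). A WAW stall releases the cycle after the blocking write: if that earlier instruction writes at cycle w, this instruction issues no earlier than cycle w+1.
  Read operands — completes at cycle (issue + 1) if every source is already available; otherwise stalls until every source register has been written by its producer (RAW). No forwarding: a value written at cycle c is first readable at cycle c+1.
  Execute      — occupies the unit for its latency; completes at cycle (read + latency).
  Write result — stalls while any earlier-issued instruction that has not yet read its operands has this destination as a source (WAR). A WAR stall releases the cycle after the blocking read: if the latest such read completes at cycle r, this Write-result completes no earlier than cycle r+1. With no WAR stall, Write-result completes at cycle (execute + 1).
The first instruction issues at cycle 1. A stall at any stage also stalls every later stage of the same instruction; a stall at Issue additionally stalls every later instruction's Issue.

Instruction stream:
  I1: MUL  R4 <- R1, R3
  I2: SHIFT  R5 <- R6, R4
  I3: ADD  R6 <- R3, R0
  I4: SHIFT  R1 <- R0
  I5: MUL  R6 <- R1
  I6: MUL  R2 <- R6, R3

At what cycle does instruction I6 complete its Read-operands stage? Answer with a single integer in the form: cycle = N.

[1] issue I1 (MUL)
[2] I1 read-ops, issue I2 (SHIFT)
[3] issue I3 (ADD)
[4] I3 read-ops
[6] I3 finished on ADD
[8] I1 finished on MUL
[9] I1→R4
[10] I2 read-ops
[11] I2 finished on SHIFT, I3→R6
[12] I2→R5
[13] issue I4 (SHIFT)
[14] I4 read-ops, issue I5 (MUL)
[15] I4 finished on SHIFT
[16] I4→R1
[17] I5 read-ops
[23] I5 finished on MUL
[24] I5→R6
[25] issue I6 (MUL)
[26] I6 read-ops
[32] I6 finished on MUL
[33] I6→R2

cycle = 26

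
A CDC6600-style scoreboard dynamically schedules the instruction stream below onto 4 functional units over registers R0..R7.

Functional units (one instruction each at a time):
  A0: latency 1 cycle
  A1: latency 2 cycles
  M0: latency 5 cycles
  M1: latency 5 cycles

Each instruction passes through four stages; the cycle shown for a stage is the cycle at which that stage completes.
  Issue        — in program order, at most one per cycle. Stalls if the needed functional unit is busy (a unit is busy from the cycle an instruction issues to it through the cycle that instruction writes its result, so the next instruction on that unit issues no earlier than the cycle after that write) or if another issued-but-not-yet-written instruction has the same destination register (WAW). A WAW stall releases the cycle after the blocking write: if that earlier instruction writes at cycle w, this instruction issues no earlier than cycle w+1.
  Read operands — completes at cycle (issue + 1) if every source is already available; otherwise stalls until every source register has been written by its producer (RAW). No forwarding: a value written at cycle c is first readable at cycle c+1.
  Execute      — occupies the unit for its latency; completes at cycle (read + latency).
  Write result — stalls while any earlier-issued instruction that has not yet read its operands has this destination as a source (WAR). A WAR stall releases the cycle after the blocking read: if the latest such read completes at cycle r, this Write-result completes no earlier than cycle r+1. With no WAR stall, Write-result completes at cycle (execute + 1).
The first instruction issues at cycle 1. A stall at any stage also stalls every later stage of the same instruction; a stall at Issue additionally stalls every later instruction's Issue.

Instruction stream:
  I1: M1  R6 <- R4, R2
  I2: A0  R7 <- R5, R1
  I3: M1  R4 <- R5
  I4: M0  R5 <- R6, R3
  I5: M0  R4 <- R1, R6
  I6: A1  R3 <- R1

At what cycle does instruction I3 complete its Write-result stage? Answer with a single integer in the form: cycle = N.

c1: I1→M1
c2: I1 RO · I2→A0
c3: I2 RO
c4: I2 EX
c5: I2 WR R7
c7: I1 EX
c8: I1 WR R6
c9: I3→M1
c10: I3 RO · I4→M0
c11: I4 RO
c15: I3 EX
c16: I3 WR R4 · I4 EX
c17: I4 WR R5
c18: I5→M0
c19: I5 RO · I6→A1
c20: I6 RO
c22: I6 EX
c23: I6 WR R3
c24: I5 EX
c25: I5 WR R4

cycle = 16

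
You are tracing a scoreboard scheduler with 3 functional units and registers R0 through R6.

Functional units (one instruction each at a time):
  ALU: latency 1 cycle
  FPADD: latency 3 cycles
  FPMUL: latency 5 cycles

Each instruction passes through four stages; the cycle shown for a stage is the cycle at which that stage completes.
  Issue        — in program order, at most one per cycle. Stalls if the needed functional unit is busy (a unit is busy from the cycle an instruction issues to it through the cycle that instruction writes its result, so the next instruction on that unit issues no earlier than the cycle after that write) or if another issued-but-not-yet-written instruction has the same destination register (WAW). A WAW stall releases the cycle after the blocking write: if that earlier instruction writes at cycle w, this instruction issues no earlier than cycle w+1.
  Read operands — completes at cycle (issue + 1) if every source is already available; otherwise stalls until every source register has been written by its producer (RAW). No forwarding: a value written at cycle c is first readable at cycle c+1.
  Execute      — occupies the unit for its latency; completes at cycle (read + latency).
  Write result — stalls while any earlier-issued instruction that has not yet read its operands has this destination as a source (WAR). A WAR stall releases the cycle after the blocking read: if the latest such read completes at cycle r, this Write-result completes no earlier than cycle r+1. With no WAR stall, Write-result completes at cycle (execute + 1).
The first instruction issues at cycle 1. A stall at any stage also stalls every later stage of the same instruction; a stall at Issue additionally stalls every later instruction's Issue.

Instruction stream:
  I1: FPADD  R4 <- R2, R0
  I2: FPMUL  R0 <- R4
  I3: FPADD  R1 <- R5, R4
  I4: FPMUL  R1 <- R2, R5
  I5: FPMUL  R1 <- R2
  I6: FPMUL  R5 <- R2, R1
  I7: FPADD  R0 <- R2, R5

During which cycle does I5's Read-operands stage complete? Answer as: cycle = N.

cycle = 23

t=1  I1 issues→FPADD
t=2  I1 reads | I2 issues→FPMUL
t=5  I1 exec-done
t=6  I1 writes R4
t=7  I2 reads | I3 issues→FPADD
t=8  I3 reads
t=11  I3 exec-done
t=12  I2 exec-done | I3 writes R1
t=13  I2 writes R0
t=14  I4 issues→FPMUL
t=15  I4 reads
t=20  I4 exec-done
t=21  I4 writes R1
t=22  I5 issues→FPMUL
t=23  I5 reads
t=28  I5 exec-done
t=29  I5 writes R1
t=30  I6 issues→FPMUL
t=31  I6 reads | I7 issues→FPADD
t=36  I6 exec-done
t=37  I6 writes R5
t=38  I7 reads
t=41  I7 exec-done
t=42  I7 writes R0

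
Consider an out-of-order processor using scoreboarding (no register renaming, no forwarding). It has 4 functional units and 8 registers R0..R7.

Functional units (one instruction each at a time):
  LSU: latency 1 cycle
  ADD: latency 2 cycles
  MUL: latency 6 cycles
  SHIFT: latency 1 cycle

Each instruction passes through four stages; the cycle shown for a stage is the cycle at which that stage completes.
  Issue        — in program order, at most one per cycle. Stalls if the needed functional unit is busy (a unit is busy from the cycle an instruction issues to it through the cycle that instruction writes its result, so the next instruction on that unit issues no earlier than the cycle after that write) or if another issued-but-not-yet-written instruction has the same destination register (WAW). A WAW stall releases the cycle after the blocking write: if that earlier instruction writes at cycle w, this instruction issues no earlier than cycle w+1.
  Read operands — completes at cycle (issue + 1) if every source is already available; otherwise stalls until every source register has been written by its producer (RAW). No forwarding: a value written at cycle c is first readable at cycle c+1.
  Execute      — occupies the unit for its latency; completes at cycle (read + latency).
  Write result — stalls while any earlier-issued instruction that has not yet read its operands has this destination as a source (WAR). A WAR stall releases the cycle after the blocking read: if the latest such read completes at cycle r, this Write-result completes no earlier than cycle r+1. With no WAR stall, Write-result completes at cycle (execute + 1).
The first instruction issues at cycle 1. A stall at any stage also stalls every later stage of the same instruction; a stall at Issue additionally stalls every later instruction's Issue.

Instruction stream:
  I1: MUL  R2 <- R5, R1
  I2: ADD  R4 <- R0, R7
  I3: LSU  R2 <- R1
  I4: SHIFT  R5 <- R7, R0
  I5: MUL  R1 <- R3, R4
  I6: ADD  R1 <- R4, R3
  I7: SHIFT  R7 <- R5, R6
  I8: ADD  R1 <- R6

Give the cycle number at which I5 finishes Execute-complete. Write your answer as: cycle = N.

cycle = 19

[I1] 1/2/8/9
[I2] 2/3/5/6
[I3] 10/11/12/13  (WAW R2: wait I1 write@9)
[I4] 11/12/13/14
[I5] 12/13/19/20
[I6] 21/22/24/25  (WAW R1: wait I5 write@20)
[I7] 22/23/24/25
[I8] 26/27/29/30  (struct: ADD busy until I6 writes@25)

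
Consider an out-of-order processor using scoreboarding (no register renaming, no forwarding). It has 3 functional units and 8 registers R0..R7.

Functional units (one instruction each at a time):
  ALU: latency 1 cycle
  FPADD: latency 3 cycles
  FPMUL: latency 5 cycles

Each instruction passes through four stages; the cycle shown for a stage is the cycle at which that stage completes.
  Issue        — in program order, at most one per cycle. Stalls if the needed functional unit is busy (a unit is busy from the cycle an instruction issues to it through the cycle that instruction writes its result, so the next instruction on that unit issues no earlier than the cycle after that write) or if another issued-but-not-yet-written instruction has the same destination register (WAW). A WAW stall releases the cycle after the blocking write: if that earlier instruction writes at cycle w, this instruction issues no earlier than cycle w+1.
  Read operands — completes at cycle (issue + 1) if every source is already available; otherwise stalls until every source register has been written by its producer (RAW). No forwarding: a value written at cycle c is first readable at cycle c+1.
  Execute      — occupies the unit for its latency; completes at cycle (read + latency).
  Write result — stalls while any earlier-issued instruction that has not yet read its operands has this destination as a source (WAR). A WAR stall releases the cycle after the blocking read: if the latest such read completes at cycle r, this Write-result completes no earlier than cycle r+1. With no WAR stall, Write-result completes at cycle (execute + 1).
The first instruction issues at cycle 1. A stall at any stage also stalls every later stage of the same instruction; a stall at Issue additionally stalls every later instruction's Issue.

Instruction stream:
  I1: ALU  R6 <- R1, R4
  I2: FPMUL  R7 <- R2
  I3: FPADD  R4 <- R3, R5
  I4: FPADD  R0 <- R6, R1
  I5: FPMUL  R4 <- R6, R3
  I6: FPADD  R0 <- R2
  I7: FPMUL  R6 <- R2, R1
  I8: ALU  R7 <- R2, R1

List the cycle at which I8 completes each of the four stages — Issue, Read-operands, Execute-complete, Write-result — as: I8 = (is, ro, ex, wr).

t=1  I1→ALU
t=2  I1 RO | I2→FPMUL
t=3  I1 EX | I2 RO | I3→FPADD
t=4  I1 WR R6 | I3 RO
t=7  I3 EX
t=8  I2 EX | I3 WR R4
t=9  I2 WR R7 | I4→FPADD
t=10  I4 RO | I5→FPMUL
t=11  I5 RO
t=13  I4 EX
t=14  I4 WR R0
t=15  I6→FPADD
t=16  I5 EX | I6 RO
t=17  I5 WR R4
t=18  I7→FPMUL
t=19  I6 EX | I7 RO | I8→ALU
t=20  I6 WR R0 | I8 RO
t=21  I8 EX
t=22  I8 WR R7
t=24  I7 EX
t=25  I7 WR R6

I8 = (19, 20, 21, 22)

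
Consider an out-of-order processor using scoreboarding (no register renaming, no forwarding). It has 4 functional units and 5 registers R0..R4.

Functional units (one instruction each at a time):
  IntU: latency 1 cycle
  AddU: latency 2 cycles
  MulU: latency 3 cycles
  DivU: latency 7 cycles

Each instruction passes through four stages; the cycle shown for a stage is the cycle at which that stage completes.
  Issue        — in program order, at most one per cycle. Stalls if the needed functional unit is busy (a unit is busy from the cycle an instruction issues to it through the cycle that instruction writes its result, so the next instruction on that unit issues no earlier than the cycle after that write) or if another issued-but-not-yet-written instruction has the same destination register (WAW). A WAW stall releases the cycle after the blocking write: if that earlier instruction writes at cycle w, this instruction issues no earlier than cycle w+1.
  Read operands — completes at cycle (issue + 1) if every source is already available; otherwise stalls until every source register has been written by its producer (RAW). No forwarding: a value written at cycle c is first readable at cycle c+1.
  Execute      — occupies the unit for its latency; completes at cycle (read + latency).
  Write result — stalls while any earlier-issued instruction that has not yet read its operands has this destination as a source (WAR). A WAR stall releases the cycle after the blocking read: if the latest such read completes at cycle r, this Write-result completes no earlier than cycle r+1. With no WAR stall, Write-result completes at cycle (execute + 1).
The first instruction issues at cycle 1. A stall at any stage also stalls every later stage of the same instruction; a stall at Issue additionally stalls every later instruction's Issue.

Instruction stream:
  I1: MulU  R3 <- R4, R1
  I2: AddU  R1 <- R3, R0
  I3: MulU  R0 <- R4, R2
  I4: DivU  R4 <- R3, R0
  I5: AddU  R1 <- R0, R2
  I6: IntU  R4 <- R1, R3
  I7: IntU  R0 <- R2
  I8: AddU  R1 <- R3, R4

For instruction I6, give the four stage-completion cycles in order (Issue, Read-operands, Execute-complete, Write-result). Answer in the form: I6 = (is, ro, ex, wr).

1) issue 1, read 2, done 5, write 6
2) issue 2, read 7, done 9, write 10  <RAW R3: wait I1 write@6>
3) issue 7, read 8, done 11, write 12  <struct: MulU busy until I1 writes@6>
4) issue 8, read 13, done 20, write 21  <RAW R0: wait I3 write@12>
5) issue 11, read 13, done 15, write 16  <struct: AddU busy until I2 writes@10 / RAW R0: wait I3 write@12>
6) issue 22, read 23, done 24, write 25  <WAW R4: wait I4 write@21>
7) issue 26, read 27, done 28, write 29  <struct: IntU busy until I6 writes@25>
8) issue 27, read 28, done 30, write 31

I6 = (22, 23, 24, 25)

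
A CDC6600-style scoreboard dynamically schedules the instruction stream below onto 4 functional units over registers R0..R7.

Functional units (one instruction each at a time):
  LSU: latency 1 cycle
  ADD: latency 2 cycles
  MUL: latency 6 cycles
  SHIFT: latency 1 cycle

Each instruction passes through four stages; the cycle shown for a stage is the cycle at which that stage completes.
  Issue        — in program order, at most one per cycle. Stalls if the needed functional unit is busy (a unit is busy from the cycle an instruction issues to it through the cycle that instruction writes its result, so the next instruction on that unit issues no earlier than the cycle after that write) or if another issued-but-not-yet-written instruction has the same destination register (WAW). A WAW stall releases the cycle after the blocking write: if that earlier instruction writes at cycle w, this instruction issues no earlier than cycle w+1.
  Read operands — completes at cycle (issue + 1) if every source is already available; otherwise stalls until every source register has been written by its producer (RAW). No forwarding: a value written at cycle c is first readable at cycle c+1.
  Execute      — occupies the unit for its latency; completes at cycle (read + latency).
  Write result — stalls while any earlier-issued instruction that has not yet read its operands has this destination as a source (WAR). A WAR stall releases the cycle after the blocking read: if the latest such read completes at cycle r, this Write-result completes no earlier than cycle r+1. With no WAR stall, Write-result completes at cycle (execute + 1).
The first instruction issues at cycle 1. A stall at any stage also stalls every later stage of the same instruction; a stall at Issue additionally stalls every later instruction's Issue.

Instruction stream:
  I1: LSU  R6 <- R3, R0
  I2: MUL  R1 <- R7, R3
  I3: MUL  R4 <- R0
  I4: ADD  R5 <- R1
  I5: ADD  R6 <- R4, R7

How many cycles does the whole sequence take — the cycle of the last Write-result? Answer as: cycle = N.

t=1  I1 issues→LSU
t=2  I1 reads; I2 issues→MUL
t=3  I1 exec-done; I2 reads
t=4  I1 writes R6
t=9  I2 exec-done
t=10  I2 writes R1
t=11  I3 issues→MUL
t=12  I3 reads; I4 issues→ADD
t=13  I4 reads
t=15  I4 exec-done
t=16  I4 writes R5
t=17  I5 issues→ADD
t=18  I3 exec-done
t=19  I3 writes R4
t=20  I5 reads
t=22  I5 exec-done
t=23  I5 writes R6

cycle = 23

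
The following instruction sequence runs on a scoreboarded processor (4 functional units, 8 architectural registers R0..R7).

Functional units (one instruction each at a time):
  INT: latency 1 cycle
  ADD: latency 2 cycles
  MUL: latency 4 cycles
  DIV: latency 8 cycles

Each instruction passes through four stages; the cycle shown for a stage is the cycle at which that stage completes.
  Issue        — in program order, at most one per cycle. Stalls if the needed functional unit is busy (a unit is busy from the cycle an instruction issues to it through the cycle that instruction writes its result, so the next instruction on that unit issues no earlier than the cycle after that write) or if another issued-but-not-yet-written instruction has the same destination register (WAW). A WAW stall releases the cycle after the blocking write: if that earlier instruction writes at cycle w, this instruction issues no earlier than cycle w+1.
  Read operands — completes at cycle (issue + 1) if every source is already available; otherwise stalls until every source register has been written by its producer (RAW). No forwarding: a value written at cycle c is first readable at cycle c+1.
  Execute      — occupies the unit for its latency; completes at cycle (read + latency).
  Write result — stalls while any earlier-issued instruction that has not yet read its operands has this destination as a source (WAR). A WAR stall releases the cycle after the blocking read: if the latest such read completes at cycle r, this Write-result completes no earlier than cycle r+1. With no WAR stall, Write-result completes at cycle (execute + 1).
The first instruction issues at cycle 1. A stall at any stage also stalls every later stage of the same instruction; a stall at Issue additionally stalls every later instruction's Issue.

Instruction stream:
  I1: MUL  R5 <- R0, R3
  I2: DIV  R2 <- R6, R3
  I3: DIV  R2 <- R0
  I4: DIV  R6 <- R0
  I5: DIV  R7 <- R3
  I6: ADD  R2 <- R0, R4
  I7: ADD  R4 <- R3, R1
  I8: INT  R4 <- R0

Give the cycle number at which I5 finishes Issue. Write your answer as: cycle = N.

1) issue 1, read 2, done 6, write 7
2) issue 2, read 3, done 11, write 12
3) issue 13, read 14, done 22, write 23  <struct: DIV busy until I2 writes@12>
4) issue 24, read 25, done 33, write 34  <struct: DIV busy until I3 writes@23>
5) issue 35, read 36, done 44, write 45  <struct: DIV busy until I4 writes@34>
6) issue 36, read 37, done 39, write 40
7) issue 41, read 42, done 44, write 45  <struct: ADD busy until I6 writes@40>
8) issue 46, read 47, done 48, write 49  <WAW R4: wait I7 write@45>

cycle = 35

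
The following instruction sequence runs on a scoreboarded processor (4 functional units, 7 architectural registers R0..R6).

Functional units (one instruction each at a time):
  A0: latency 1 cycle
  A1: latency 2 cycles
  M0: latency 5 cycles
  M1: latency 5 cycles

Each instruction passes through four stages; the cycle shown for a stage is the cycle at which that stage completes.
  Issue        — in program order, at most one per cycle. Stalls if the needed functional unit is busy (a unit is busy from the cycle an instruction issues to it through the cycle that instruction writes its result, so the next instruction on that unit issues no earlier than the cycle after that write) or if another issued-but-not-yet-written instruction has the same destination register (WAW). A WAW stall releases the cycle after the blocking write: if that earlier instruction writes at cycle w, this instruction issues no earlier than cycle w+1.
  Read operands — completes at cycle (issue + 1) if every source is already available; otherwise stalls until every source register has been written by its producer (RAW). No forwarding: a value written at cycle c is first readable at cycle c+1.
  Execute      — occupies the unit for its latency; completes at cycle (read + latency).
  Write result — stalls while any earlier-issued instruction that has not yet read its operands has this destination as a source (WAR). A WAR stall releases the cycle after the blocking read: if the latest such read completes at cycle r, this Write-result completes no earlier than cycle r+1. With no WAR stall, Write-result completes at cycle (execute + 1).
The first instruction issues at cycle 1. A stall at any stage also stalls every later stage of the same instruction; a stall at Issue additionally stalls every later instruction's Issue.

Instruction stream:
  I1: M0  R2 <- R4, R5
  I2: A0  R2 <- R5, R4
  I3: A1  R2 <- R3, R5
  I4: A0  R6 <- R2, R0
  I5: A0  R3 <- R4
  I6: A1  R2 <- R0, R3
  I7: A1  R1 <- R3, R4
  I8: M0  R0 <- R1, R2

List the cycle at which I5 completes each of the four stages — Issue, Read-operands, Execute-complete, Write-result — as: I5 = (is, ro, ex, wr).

I5 = (21, 22, 23, 24)

c1: I1→M0
c2: I1 RO
c7: I1 EX
c8: I1 WR R2
c9: I2→A0
c10: I2 RO
c11: I2 EX
c12: I2 WR R2
c13: I3→A1
c14: I3 RO | I4→A0
c16: I3 EX
c17: I3 WR R2
c18: I4 RO
c19: I4 EX
c20: I4 WR R6
c21: I5→A0
c22: I5 RO | I6→A1
c23: I5 EX
c24: I5 WR R3
c25: I6 RO
c27: I6 EX
c28: I6 WR R2
c29: I7→A1
c30: I7 RO | I8→M0
c32: I7 EX
c33: I7 WR R1
c34: I8 RO
c39: I8 EX
c40: I8 WR R0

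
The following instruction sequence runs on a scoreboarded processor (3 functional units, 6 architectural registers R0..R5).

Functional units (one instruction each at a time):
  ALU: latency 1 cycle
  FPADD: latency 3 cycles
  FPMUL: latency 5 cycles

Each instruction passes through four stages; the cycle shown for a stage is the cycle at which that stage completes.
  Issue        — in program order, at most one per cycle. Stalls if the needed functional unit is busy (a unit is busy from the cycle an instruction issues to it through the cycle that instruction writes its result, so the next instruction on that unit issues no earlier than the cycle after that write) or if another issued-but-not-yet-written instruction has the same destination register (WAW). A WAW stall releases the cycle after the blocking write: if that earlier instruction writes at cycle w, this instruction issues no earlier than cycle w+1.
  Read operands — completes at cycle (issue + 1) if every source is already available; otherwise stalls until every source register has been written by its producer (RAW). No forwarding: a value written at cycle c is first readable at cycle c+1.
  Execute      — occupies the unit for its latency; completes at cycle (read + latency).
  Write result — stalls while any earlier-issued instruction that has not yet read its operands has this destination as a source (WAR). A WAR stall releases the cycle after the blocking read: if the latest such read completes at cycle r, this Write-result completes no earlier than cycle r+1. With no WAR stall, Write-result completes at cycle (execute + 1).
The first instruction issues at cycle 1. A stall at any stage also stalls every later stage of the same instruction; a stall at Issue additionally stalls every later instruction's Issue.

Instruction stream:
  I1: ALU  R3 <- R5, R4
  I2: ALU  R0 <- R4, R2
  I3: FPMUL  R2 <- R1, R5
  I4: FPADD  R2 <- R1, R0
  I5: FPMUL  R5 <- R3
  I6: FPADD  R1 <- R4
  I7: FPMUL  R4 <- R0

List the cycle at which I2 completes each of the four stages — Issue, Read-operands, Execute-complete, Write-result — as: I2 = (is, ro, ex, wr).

[1] issue I1 (ALU)
[2] I1 read-ops
[3] I1 finished on ALU
[4] I1→R3
[5] issue I2 (ALU)
[6] I2 read-ops · issue I3 (FPMUL)
[7] I2 finished on ALU · I3 read-ops
[8] I2→R0
[12] I3 finished on FPMUL
[13] I3→R2
[14] issue I4 (FPADD)
[15] I4 read-ops · issue I5 (FPMUL)
[16] I5 read-ops
[18] I4 finished on FPADD
[19] I4→R2
[20] issue I6 (FPADD)
[21] I5 finished on FPMUL · I6 read-ops
[22] I5→R5
[23] issue I7 (FPMUL)
[24] I6 finished on FPADD · I7 read-ops
[25] I6→R1
[29] I7 finished on FPMUL
[30] I7→R4

I2 = (5, 6, 7, 8)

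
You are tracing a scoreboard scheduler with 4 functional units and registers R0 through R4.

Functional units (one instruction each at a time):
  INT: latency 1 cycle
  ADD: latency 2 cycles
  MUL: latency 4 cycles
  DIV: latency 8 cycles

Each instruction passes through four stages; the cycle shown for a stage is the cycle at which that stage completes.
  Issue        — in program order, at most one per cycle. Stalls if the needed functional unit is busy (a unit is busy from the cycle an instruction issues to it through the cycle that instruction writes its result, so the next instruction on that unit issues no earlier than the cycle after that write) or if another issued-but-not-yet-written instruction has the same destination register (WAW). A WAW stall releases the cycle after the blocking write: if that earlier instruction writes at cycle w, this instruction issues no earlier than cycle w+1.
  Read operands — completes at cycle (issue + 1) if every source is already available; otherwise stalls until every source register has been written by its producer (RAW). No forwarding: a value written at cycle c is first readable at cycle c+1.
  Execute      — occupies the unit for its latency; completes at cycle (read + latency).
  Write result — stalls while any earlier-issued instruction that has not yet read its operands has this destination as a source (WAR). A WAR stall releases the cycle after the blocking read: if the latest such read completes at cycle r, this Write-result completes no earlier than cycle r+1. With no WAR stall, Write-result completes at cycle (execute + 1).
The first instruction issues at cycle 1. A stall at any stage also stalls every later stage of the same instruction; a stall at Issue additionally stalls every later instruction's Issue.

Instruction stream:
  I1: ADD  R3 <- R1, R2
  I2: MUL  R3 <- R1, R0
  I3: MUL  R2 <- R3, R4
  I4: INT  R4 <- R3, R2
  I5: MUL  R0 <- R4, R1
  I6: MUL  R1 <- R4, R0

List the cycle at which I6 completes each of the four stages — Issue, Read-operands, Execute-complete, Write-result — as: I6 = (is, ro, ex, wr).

I6 = (29, 30, 34, 35)

[I1] 1/2/4/5
[I2] 6/7/11/12  (WAW R3: wait I1 write@5)
[I3] 13/14/18/19  (struct: MUL busy until I2 writes@12)
[I4] 14/20/21/22  (RAW R2: wait I3 write@19)
[I5] 20/23/27/28  (struct: MUL busy until I3 writes@19; RAW R4: wait I4 write@22)
[I6] 29/30/34/35  (struct: MUL busy until I5 writes@28)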